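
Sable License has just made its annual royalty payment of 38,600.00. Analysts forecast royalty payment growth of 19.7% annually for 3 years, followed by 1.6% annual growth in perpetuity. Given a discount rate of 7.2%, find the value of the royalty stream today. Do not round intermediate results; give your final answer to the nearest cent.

1119935.72

D_1 = 46204.20000
D_2 = 55306.42740
D_3 = 66201.79360
Terminal value at year 3: TV = D_3×(1+g_2)/(r−g_2) = 67261.02230/0.056 = 1201089.68385
P_0 = D_1/(1+r)^1 + D_2/(1+r)^2 + D_3/(1+r)^3 + TV/(1+r)^3
    = 43100.93284 + 48126.69459 + 53738.48268 + 974969.61426 = 1119935.72437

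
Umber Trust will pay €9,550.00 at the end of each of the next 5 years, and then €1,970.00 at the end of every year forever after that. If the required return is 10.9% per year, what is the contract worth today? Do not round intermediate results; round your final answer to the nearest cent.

PV of 5-year annuity: €9,550.00 × [1 − (1+0.109)^−5] / 0.109 = 35384.78508
Perpetuity value at year 5: €1,970.00 / 0.109 = 18073.39450
PV of perpetuity: 18073.39450 / (1+0.109)^5 = 10774.12469
Total PV = 35384.78508 + 10774.12469 = 46158.90978

€46158.91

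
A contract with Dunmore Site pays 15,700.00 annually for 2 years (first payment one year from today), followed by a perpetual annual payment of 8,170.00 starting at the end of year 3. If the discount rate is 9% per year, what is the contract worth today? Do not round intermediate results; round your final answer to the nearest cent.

PV of 2-year annuity: 15,700.00 × [1 − (1+0.09)^−2] / 0.09 = 27618.04562
Perpetuity value at year 2: 8,170.00 / 0.09 = 90777.77778
PV of perpetuity: 90777.77778 / (1+0.09)^2 = 76405.83939
Total PV = 27618.04562 + 76405.83939 = 104023.88501

104023.89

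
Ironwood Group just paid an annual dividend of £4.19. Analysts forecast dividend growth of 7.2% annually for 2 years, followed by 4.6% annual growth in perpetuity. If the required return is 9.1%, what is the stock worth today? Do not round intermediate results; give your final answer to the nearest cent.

D_1 = 4.49168
D_2 = 4.81508
Terminal value at year 2: TV = D_2×(1+g_2)/(r−g_2) = 5.03657/0.045 = 111.92388
P_0 = D_1/(1+r)^1 + D_2/(1+r)^2 + TV/(1+r)^2
    = 4.11703 + 4.04533 + 94.03148 = 102.19384

£102.19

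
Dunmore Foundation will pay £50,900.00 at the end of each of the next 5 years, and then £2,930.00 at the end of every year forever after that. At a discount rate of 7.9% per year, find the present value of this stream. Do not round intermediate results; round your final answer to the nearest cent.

£229124.77

PV of 5-year annuity: £50,900.00 × [1 − (1+0.079)^−5] / 0.079 = 203765.70433
Perpetuity value at year 5: £2,930.00 / 0.079 = 37088.60759
PV of perpetuity: 37088.60759 / (1+0.079)^5 = 25359.06902
Total PV = 203765.70433 + 25359.06902 = 229124.77334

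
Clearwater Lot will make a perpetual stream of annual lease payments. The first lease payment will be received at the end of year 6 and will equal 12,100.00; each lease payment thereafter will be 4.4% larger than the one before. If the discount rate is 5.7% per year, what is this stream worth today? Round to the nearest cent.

705451.37

Value at end of year 5: C₁ / (r − g) = 12,100.00 / (0.057 − 0.044) = 930,769.2308
Discount to today: PV = 930,769.2308 / (1 + 0.057)^5 = 930,769.2308 / 1.319395 = 705,451.37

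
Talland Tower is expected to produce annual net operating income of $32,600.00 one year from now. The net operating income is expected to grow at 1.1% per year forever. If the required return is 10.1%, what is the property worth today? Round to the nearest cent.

Growing perpetuity: P = D₁ / (r − g) = $32,600.0000 / (0.101 − 0.011) = $362,222.22

$362222.22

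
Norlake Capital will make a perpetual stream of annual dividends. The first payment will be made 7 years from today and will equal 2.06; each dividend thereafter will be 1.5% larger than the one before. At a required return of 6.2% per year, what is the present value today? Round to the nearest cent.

30.55

Value at end of year 6: C₁ / (r − g) = 2.06 / (0.062 − 0.015) = 43.8298
Discount to today: PV = 43.8298 / (1 + 0.062)^6 = 43.8298 / 1.434654 = 30.55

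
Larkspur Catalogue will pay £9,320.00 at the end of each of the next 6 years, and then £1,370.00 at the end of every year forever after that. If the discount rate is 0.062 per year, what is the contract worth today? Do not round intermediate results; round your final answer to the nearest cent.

£60945.05

PV of 6-year annuity: £9,320.00 × [1 − (1+0.062)^−6] / 0.062 = 45542.88747
Perpetuity value at year 6: £1,370.00 / 0.062 = 22096.77419
PV of perpetuity: 22096.77419 / (1+0.062)^6 = 15402.16520
Total PV = 45542.88747 + 15402.16520 = 60945.05267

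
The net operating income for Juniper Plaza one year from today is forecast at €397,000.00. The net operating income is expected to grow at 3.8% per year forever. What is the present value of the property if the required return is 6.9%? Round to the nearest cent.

€12806451.61

Growing perpetuity: P = D₁ / (r − g) = €397,000.0000 / (0.069 − 0.038) = €12,806,451.61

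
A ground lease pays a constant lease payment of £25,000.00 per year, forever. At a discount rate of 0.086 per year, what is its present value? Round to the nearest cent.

Level perpetuity: PV = C / r = £25,000.00 / 0.086 = £290,697.67

£290697.67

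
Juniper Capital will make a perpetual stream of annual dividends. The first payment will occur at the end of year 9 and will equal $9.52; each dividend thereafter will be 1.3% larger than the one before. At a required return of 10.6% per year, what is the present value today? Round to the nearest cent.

Value at end of year 8: C₁ / (r − g) = $9.52 / (0.106 − 0.013) = $102.3656
Discount to today: PV = $102.3656 / (1 + 0.106)^8 = $102.3656 / 2.238933 = $45.72

$45.72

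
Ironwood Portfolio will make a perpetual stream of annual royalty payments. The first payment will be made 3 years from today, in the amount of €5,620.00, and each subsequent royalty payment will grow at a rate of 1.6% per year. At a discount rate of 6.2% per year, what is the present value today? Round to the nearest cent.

€108325.19

Value at end of year 2: C₁ / (r − g) = €5,620.00 / (0.062 − 0.016) = €122,173.9130
Discount to today: PV = €122,173.9130 / (1 + 0.062)^2 = €122,173.9130 / 1.127844 = €108,325.19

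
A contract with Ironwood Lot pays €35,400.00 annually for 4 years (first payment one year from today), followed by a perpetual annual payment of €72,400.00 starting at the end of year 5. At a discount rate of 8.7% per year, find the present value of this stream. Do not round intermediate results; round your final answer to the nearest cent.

PV of 4-year annuity: €35,400.00 × [1 − (1+0.087)^−4] / 0.087 = 115445.36161
Perpetuity value at year 4: €72,400.00 / 0.087 = 832183.90805
PV of perpetuity: 832183.90805 / (1+0.087)^4 = 596075.31538
Total PV = 115445.36161 + 596075.31538 = 711520.67699

€711520.68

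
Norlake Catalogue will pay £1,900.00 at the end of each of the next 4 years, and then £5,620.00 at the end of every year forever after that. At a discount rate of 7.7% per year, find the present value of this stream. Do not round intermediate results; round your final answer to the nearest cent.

£60583.17

PV of 4-year annuity: £1,900.00 × [1 − (1+0.077)^−4] / 0.077 = 6335.29379
Perpetuity value at year 4: £5,620.00 / 0.077 = 72987.01299
PV of perpetuity: 72987.01299 / (1+0.077)^4 = 54247.88081
Total PV = 6335.29379 + 54247.88081 = 60583.17461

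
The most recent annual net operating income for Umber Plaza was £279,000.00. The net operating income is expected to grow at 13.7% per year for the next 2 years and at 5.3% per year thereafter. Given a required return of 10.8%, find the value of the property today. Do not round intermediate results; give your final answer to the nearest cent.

£6204952.67

D_1 = 317223.00000
D_2 = 360682.55100
Terminal value at year 2: TV = D_2×(1+g_2)/(r−g_2) = 379798.72620/0.055 = 6905431.38551
P_0 = D_1/(1+r)^1 + D_2/(1+r)^2 + TV/(1+r)^2
    = 286302.34657 + 293795.81954 + 5624854.50865 = 6204952.67476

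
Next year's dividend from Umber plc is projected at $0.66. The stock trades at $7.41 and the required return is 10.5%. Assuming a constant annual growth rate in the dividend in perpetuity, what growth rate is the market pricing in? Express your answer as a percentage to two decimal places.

P = D₁/(r−g) ⇒ g = r − D₁/P = 0.105 − $0.66/$7.41 = 0.015931

1.59%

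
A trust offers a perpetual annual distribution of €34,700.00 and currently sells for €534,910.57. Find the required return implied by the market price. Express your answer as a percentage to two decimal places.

P = C/r ⇒ r = C/P = €34,700.00/€534,910.57 = 0.064871

6.49%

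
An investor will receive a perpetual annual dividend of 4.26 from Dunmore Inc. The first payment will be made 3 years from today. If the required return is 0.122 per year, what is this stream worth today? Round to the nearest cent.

27.74

Value at end of year 2: C / r = 4.26 / 0.122 = 34.9180
Discount to today: PV = 34.9180 / (1 + 0.122)^2 = 34.9180 / 1.258884 = 27.74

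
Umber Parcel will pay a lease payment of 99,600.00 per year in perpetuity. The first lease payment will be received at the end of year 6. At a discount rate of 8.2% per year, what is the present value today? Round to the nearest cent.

Value at end of year 5: C / r = 99,600.00 / 0.082 = 1,214,634.1463
Discount to today: PV = 1,214,634.1463 / (1 + 0.082)^5 = 1,214,634.1463 / 1.482983 = 819,047.68

819047.68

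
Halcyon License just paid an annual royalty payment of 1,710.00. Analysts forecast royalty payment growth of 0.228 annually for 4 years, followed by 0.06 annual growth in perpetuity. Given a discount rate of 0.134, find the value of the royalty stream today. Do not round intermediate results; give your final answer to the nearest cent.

D_1 = 2099.88000
D_2 = 2578.65264
D_3 = 3166.58544
D_4 = 3888.56692
Terminal value at year 4: TV = D_4×(1+g_2)/(r−g_2) = 4121.88094/0.074 = 55701.09376
P_0 = D_1/(1+r)^1 + D_2/(1+r)^2 + D_3/(1+r)^3 + D_4/(1+r)^4 + TV/(1+r)^4
    = 1851.74603 + 2005.24173 + 2171.46107 + 2351.45872 + 33683.05736 = 42062.96492

42062.96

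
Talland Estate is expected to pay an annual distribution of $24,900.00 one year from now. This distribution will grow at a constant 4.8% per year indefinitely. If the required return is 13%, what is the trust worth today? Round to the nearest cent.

Growing perpetuity: P = D₁ / (r − g) = $24,900.0000 / (0.13 − 0.048) = $303,658.54

$303658.54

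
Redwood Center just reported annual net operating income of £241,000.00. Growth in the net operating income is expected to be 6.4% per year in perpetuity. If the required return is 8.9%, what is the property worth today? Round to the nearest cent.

£10256960.00

D₁ = D₀ × (1 + g) = £241,000.00 × 1.064 = £256,424.0000
Growing perpetuity: P = D₁ / (r − g) = £256,424.0000 / (0.089 − 0.064) = £10,256,960.00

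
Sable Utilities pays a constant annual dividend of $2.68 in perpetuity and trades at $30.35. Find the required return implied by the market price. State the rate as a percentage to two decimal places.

8.83%

P = C/r ⇒ r = C/P = $2.68/$30.35 = 0.088303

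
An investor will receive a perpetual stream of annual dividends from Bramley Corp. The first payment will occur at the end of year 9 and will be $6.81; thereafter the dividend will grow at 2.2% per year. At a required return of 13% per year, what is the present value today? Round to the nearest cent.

$23.72

Value at end of year 8: C₁ / (r − g) = $6.81 / (0.13 − 0.022) = $63.0556
Discount to today: PV = $63.0556 / (1 + 0.13)^8 = $63.0556 / 2.658444 = $23.72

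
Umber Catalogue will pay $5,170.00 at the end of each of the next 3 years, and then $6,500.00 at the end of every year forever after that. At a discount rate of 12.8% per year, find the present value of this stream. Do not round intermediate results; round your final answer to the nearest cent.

$47630.22

PV of 3-year annuity: $5,170.00 × [1 − (1+0.128)^−3] / 0.128 = 12248.73413
Perpetuity value at year 3: $6,500.00 / 0.128 = 50781.25000
PV of perpetuity: 50781.25000 / (1+0.128)^3 = 35381.48755
Total PV = 12248.73413 + 35381.48755 = 47630.22168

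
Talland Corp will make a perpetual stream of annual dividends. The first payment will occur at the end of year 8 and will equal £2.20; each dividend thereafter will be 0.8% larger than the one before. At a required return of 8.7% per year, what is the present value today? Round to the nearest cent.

£15.53

Value at end of year 7: C₁ / (r − g) = £2.20 / (0.087 − 0.008) = £27.8481
Discount to today: PV = £27.8481 / (1 + 0.087)^7 = £27.8481 / 1.793109 = £15.53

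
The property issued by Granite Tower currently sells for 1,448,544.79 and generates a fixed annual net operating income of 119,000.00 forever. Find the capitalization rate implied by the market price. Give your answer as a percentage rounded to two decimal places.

8.22%

P = C/r ⇒ r = C/P = 119,000.00/1,448,544.79 = 0.082151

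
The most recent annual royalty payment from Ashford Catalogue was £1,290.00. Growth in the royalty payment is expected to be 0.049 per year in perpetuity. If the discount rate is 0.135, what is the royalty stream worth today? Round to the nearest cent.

£15735.00

D₁ = D₀ × (1 + g) = £1,290.00 × 1.049 = £1,353.2100
Growing perpetuity: P = D₁ / (r − g) = £1,353.2100 / (0.135 − 0.049) = £15,735.00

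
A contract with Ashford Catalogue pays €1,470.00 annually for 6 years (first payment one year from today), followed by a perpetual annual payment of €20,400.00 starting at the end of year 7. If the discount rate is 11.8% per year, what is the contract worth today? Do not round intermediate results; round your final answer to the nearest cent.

€94609.56

PV of 6-year annuity: €1,470.00 × [1 − (1+0.118)^−6] / 0.118 = 6078.15849
Perpetuity value at year 6: €20,400.00 / 0.118 = 172881.35593
PV of perpetuity: 172881.35593 / (1+0.118)^6 = 88531.40138
Total PV = 6078.15849 + 88531.40138 = 94609.55987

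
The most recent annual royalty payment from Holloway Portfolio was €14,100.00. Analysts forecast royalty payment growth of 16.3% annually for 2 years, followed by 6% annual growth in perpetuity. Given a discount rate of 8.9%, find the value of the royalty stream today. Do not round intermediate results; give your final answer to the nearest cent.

D_1 = 16398.30000
D_2 = 19071.22290
Terminal value at year 2: TV = D_2×(1+g_2)/(r−g_2) = 20215.49627/0.029 = 697086.07841
P_0 = D_1/(1+r)^1 + D_2/(1+r)^2 + TV/(1+r)^2
    = 15058.12672 + 16081.36031 + 587801.44581 = 618940.93284

€618940.93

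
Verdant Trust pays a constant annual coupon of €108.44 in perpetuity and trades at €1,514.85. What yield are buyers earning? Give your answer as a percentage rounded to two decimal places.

7.16%

P = C/r ⇒ r = C/P = €108.44/€1,514.85 = 0.071585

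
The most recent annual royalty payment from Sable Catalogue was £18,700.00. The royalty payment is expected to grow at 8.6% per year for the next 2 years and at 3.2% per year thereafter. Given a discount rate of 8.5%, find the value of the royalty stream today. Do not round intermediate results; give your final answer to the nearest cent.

£402243.98

D_1 = 20308.20000
D_2 = 22054.70520
Terminal value at year 2: TV = D_2×(1+g_2)/(r−g_2) = 22760.45577/0.053 = 429442.56163
P_0 = D_1/(1+r)^1 + D_2/(1+r)^2 + TV/(1+r)^2
    = 18717.23502 + 18734.48593 + 364792.25435 = 402243.97531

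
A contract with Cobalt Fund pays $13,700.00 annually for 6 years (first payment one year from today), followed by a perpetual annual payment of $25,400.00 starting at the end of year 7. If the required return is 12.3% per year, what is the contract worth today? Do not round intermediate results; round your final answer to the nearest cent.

$158806.55

PV of 6-year annuity: $13,700.00 × [1 − (1+0.123)^−6] / 0.123 = 55850.93176
Perpetuity value at year 6: $25,400.00 / 0.123 = 206504.06504
PV of perpetuity: 206504.06504 / (1+0.123)^6 = 102955.62221
Total PV = 55850.93176 + 102955.62221 = 158806.55397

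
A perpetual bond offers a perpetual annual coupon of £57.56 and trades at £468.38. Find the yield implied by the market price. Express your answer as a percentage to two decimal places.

12.29%

P = C/r ⇒ r = C/P = £57.56/£468.38 = 0.122892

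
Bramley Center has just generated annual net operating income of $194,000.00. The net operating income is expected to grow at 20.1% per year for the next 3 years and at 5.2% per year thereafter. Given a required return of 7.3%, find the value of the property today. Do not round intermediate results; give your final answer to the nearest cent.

D_1 = 232994.00000
D_2 = 279825.79400
D_3 = 336070.77859
Terminal value at year 3: TV = D_3×(1+g_2)/(r−g_2) = 353546.45908/0.021 = 16835545.67052
P_0 = D_1/(1+r)^1 + D_2/(1+r)^2 + D_3/(1+r)^3 + TV/(1+r)^3
    = 217142.59087 + 243045.90087 + 272039.26090 + 13627871.54587 = 14360099.29850

$14360099.30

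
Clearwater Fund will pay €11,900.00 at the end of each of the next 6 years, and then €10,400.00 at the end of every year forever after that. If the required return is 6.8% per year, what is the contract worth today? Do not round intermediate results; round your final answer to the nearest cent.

PV of 6-year annuity: €11,900.00 × [1 − (1+0.068)^−6] / 0.068 = 57073.73802
Perpetuity value at year 6: €10,400.00 / 0.068 = 152941.17647
PV of perpetuity: 152941.17647 / (1+0.068)^6 = 103061.60711
Total PV = 57073.73802 + 103061.60711 = 160135.34513

€160135.35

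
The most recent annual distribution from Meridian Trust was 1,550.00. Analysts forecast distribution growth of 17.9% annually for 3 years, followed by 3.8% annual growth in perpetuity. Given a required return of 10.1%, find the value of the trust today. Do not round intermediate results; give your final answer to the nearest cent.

D_1 = 1827.45000
D_2 = 2154.56355
D_3 = 2540.23043
Terminal value at year 3: TV = D_3×(1+g_2)/(r−g_2) = 2636.75918/0.063 = 41853.32034
P_0 = D_1/(1+r)^1 + D_2/(1+r)^2 + D_3/(1+r)^3 + TV/(1+r)^3
    = 1659.80926 + 1777.39793 + 1903.31713 + 31359.41559 = 36699.93991

36699.94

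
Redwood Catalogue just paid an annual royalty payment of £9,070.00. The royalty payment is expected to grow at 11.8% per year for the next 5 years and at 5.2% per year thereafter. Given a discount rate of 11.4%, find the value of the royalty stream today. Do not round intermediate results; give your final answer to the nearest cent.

D_1 = 10140.26000
D_2 = 11336.81068
D_3 = 12674.55434
D_4 = 14170.15175
D_5 = 15842.22966
Terminal value at year 5: TV = D_5×(1+g_2)/(r−g_2) = 16666.02560/0.062 = 268806.86454
P_0 = D_1/(1+r)^1 + D_2/(1+r)^2 + D_3/(1+r)^3 + D_4/(1+r)^4 + D_5/(1+r)^5 + TV/(1+r)^5
    = 9102.56732 + 9135.25159 + 9168.05321 + 9200.97261 + 9234.01021 + 156680.30235 = 202521.15730

£202521.16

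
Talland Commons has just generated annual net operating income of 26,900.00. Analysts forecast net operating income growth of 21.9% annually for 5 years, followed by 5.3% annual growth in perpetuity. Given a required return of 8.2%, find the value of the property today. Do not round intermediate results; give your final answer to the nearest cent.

1967897.70

D_1 = 32791.10000
D_2 = 39972.35090
D_3 = 48726.29575
D_4 = 59397.35452
D_5 = 72405.37515
Terminal value at year 5: TV = D_5×(1+g_2)/(r−g_2) = 76242.86004/0.029 = 2629064.13924
P_0 = D_1/(1+r)^1 + D_2/(1+r)^2 + D_3/(1+r)^3 + D_4/(1+r)^4 + D_5/(1+r)^5 + TV/(1+r)^5
    = 30306.00739 + 34143.27450 + 38466.40630 + 43336.92170 + 48824.12898 + 1772820.95919 = 1967897.69807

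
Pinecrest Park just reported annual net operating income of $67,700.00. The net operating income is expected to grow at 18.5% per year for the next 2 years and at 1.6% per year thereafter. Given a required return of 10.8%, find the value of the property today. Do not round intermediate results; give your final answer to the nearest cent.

D_1 = 80224.50000
D_2 = 95066.03250
Terminal value at year 2: TV = D_2×(1+g_2)/(r−g_2) = 96587.08902/0.092 = 1049859.66326
P_0 = D_1/(1+r)^1 + D_2/(1+r)^2 + TV/(1+r)^2
    = 72404.78339 + 77436.52376 + 855168.56669 = 1005009.87384

$1005009.87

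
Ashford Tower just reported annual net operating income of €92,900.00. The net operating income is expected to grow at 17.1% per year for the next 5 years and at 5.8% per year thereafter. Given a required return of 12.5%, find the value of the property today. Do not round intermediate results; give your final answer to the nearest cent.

€2317137.64

D_1 = 108785.90000
D_2 = 127388.28890
D_3 = 149171.68630
D_4 = 174680.04466
D_5 = 204550.33230
Terminal value at year 5: TV = D_5×(1+g_2)/(r−g_2) = 216414.25157/0.067 = 3230063.45626
P_0 = D_1/(1+r)^1 + D_2/(1+r)^2 + D_3/(1+r)^3 + D_4/(1+r)^4 + D_5/(1+r)^5 + TV/(1+r)^5
    = 96698.57778 + 100652.47518 + 104768.04305 + 109051.89193 + 113510.90262 + 1792455.74582 = 2317137.63637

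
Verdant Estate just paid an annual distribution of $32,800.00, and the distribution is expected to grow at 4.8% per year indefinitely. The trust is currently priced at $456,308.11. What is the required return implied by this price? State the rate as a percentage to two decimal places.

D₁ = $32,800.00 × 1.048 = $34,374.4000
P = D₁/(r − g) ⇒ r = D₁/P + g = $34,374.4000/$456,308.11 + 0.048 = 0.075332 + 0.048 = 0.123332

12.33%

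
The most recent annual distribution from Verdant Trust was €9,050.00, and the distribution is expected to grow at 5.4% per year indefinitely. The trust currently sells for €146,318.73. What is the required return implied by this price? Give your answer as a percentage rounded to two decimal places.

D₁ = €9,050.00 × 1.054 = €9,538.7000
P = D₁/(r − g) ⇒ r = D₁/P + g = €9,538.7000/€146,318.73 + 0.054 = 0.065191 + 0.054 = 0.119191

11.92%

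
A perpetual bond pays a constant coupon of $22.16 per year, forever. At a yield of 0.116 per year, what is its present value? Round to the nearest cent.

$191.03

Level perpetuity: PV = C / r = $22.16 / 0.116 = $191.03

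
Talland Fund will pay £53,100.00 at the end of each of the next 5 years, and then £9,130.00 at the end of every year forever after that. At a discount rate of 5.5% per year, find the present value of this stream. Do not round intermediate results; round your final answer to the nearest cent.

£353764.41

PV of 5-year annuity: £53,100.00 × [1 − (1+0.055)^−5] / 0.055 = 226752.10566
Perpetuity value at year 5: £9,130.00 / 0.055 = 166000.00000
PV of perpetuity: 166000.00000 / (1+0.055)^5 = 127012.30274
Total PV = 226752.10566 + 127012.30274 = 353764.40839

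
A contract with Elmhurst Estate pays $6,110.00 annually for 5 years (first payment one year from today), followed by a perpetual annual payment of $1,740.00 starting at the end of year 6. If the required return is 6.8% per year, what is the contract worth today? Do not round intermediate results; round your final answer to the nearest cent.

PV of 5-year annuity: $6,110.00 × [1 − (1+0.068)^−5] / 0.068 = 25186.93579
Perpetuity value at year 5: $1,740.00 / 0.068 = 25588.23529
PV of perpetuity: 25588.23529 / (1+0.068)^5 = 18415.52363
Total PV = 25186.93579 + 18415.52363 = 43602.45942

$43602.46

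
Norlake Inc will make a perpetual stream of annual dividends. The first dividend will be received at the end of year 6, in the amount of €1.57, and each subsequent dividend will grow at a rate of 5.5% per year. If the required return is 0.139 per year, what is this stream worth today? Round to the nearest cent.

€9.75

Value at end of year 5: C₁ / (r − g) = €1.57 / (0.139 − 0.055) = €18.6905
Discount to today: PV = €18.6905 / (1 + 0.139)^5 = €18.6905 / 1.916985 = €9.75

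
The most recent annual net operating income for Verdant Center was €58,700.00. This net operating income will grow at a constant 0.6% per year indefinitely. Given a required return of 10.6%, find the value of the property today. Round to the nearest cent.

D₁ = D₀ × (1 + g) = €58,700.00 × 1.006 = €59,052.2000
Growing perpetuity: P = D₁ / (r − g) = €59,052.2000 / (0.106 − 0.006) = €590,522.00

€590522.00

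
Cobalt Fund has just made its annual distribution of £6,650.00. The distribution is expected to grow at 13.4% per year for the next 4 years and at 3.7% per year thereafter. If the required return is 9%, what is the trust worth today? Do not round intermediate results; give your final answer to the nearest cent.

D_1 = 7541.10000
D_2 = 8551.60740
D_3 = 9697.52279
D_4 = 10996.99085
Terminal value at year 4: TV = D_4×(1+g_2)/(r−g_2) = 11403.87951/0.053 = 215167.53787
P_0 = D_1/(1+r)^1 + D_2/(1+r)^2 + D_3/(1+r)^3 + D_4/(1+r)^4 + TV/(1+r)^4
    = 6918.44037 + 7197.71686 + 7488.26690 + 7790.54556 + 152430.10843 = 181825.07811

£181825.08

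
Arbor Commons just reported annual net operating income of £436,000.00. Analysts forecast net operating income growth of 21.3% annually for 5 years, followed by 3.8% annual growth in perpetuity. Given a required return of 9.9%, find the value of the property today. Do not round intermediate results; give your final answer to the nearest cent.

D_1 = 528868.00000
D_2 = 641516.88400
D_3 = 778159.98029
D_4 = 943908.05609
D_5 = 1144960.47204
Terminal value at year 5: TV = D_5×(1+g_2)/(r−g_2) = 1188468.96998/0.061 = 19483097.86852
P_0 = D_1/(1+r)^1 + D_2/(1+r)^2 + D_3/(1+r)^3 + D_4/(1+r)^4 + D_5/(1+r)^5 + TV/(1+r)^5
    = 481226.56961 + 531144.52132 + 586240.49533 + 647051.61131 + 714170.70475 + 12152609.69727 = 15112443.59960

£15112443.60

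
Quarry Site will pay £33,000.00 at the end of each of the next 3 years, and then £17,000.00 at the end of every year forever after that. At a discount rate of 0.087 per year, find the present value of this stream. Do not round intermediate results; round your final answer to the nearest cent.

PV of 3-year annuity: £33,000.00 × [1 − (1+0.087)^−3] / 0.087 = 83981.37193
Perpetuity value at year 3: £17,000.00 / 0.087 = 195402.29885
PV of perpetuity: 195402.29885 / (1+0.087)^3 = 152139.16786
Total PV = 83981.37193 + 152139.16786 = 236120.53979

£236120.54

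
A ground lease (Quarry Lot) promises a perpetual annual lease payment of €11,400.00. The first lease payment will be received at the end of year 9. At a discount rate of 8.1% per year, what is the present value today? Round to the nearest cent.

Value at end of year 8: C / r = €11,400.00 / 0.081 = €140,740.7407
Discount to today: PV = €140,740.7407 / (1 + 0.081)^8 = €140,740.7407 / 1.864685 = €75,476.94

€75476.94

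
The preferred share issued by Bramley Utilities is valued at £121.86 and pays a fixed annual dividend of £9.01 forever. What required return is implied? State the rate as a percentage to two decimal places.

P = C/r ⇒ r = C/P = £9.01/£121.86 = 0.073937

7.39%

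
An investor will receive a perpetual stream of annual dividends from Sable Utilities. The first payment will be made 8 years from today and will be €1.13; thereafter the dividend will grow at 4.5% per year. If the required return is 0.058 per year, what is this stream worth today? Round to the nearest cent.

€58.58

Value at end of year 7: C₁ / (r − g) = €1.13 / (0.058 − 0.045) = €86.9231
Discount to today: PV = €86.9231 / (1 + 0.058)^7 = €86.9231 / 1.483883 = €58.58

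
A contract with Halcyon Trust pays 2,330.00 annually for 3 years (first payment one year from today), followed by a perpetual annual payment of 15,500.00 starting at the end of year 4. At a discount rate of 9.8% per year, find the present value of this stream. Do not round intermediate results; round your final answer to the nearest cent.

PV of 3-year annuity: 2,330.00 × [1 − (1+0.098)^−3] / 0.098 = 5814.82815
Perpetuity value at year 3: 15,500.00 / 0.098 = 158163.26531
PV of perpetuity: 158163.26531 / (1+0.098)^3 = 119480.93214
Total PV = 5814.82815 + 119480.93214 = 125295.76029

125295.76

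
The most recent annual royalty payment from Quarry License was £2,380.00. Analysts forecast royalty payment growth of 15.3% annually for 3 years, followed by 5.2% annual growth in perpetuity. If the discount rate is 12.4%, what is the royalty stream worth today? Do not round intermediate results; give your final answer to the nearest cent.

D_1 = 2744.14000
D_2 = 3163.99342
D_3 = 3648.08441
Terminal value at year 3: TV = D_3×(1+g_2)/(r−g_2) = 3837.78480/0.072 = 53302.56670
P_0 = D_1/(1+r)^1 + D_2/(1+r)^2 + D_3/(1+r)^3 + TV/(1+r)^3
    = 2441.40569 + 2504.39570 + 2569.01089 + 37536.10356 = 45050.91584

£45050.92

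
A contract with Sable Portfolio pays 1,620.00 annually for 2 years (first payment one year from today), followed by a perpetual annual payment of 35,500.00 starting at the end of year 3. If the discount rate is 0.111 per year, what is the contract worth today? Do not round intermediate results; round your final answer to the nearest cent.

PV of 2-year annuity: 1,620.00 × [1 − (1+0.111)^−2] / 0.111 = 2770.60829
Perpetuity value at year 2: 35,500.00 / 0.111 = 319819.81982
PV of perpetuity: 319819.81982 / (1+0.111)^2 = 259105.87264
Total PV = 2770.60829 + 259105.87264 = 261876.48093

261876.48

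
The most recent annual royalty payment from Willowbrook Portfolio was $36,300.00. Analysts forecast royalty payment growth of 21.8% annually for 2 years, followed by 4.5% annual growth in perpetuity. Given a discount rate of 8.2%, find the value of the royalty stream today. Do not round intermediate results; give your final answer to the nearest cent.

$1386017.31

D_1 = 44213.40000
D_2 = 53851.92120
Terminal value at year 2: TV = D_2×(1+g_2)/(r−g_2) = 56275.25765/0.037 = 1520952.90957
P_0 = D_1/(1+r)^1 + D_2/(1+r)^2 + TV/(1+r)^2
    = 40862.66174 + 45998.81885 + 1299155.82970 = 1386017.31029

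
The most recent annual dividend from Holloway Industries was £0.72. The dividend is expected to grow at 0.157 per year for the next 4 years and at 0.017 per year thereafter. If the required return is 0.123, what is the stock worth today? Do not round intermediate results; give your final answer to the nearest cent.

D_1 = 0.83304
D_2 = 0.96383
D_3 = 1.11515
D_4 = 1.29023
Terminal value at year 4: TV = D_4×(1+g_2)/(r−g_2) = 1.31216/0.106 = 12.37887
P_0 = D_1/(1+r)^1 + D_2/(1+r)^2 + D_3/(1+r)^3 + D_4/(1+r)^4 + TV/(1+r)^4
    = 0.74180 + 0.76426 + 0.78740 + 0.81124 + 7.78327 = 10.88796

£10.89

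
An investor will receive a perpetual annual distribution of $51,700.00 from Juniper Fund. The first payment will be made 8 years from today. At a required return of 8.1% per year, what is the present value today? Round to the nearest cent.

$370020.40

Value at end of year 7: C / r = $51,700.00 / 0.081 = $638,271.6049
Discount to today: PV = $638,271.6049 / (1 + 0.081)^7 = $638,271.6049 / 1.724963 = $370,020.40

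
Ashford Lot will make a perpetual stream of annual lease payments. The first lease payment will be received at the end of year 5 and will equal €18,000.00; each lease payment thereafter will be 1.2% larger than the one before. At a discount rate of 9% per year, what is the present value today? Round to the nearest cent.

Value at end of year 4: C₁ / (r − g) = €18,000.00 / (0.09 − 0.012) = €230,769.2308
Discount to today: PV = €230,769.2308 / (1 + 0.09)^4 = €230,769.2308 / 1.411582 = €163,482.74

€163482.74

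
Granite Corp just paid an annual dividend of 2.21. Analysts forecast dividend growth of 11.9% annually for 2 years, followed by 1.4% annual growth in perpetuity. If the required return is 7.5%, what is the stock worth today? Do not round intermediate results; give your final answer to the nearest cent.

D_1 = 2.47299
D_2 = 2.76728
Terminal value at year 2: TV = D_2×(1+g_2)/(r−g_2) = 2.80602/0.061 = 46.00029
P_0 = D_1/(1+r)^1 + D_2/(1+r)^2 + TV/(1+r)^2
    = 2.30046 + 2.39461 + 39.80555 = 44.50062

44.50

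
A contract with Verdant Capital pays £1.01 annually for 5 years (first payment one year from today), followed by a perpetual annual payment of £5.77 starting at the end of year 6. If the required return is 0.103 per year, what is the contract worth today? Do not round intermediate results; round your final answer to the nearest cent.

PV of 5-year annuity: £1.01 × [1 − (1+0.103)^−5] / 0.103 = 3.79953
Perpetuity value at year 5: £5.77 / 0.103 = 56.01942
PV of perpetuity: 56.01942 / (1+0.103)^5 = 34.31318
Total PV = 3.79953 + 34.31318 = 38.11272

£38.11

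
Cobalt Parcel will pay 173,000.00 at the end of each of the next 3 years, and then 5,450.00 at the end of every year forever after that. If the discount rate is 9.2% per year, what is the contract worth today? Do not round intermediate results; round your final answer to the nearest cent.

PV of 3-year annuity: 173,000.00 × [1 − (1+0.092)^−3] / 0.092 = 436357.75036
Perpetuity value at year 3: 5,450.00 / 0.092 = 59239.13043
PV of perpetuity: 59239.13043 / (1+0.092)^3 = 45492.60015
Total PV = 436357.75036 + 45492.60015 = 481850.35051

481850.35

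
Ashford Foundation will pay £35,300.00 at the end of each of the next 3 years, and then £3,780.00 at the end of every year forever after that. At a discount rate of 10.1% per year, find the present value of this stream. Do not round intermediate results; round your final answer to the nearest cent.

PV of 3-year annuity: £35,300.00 × [1 − (1+0.101)^−3] / 0.101 = 87631.55783
Perpetuity value at year 3: £3,780.00 / 0.101 = 37425.74257
PV of perpetuity: 37425.74257 / (1+0.101)^3 = 28041.96669
Total PV = 87631.55783 + 28041.96669 = 115673.52452

£115673.52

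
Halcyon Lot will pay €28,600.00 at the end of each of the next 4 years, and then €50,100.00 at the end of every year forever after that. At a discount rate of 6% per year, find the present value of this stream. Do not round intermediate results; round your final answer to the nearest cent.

€760500.23

PV of 4-year annuity: €28,600.00 × [1 − (1+0.06)^−4] / 0.06 = 99102.02052
Perpetuity value at year 4: €50,100.00 / 0.06 = 835000.00000
PV of perpetuity: 835000.00000 / (1+0.06)^4 = 661398.20880
Total PV = 99102.02052 + 661398.20880 = 760500.22933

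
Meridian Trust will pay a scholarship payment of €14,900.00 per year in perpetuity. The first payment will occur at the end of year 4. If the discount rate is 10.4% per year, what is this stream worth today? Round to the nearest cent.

Value at end of year 3: C / r = €14,900.00 / 0.104 = €143,269.2308
Discount to today: PV = €143,269.2308 / (1 + 0.104)^3 = €143,269.2308 / 1.345573 = €106,474.52

€106474.52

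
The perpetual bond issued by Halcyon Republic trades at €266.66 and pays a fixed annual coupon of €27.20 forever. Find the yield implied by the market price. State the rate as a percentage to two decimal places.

P = C/r ⇒ r = C/P = €27.20/€266.66 = 0.102003

10.20%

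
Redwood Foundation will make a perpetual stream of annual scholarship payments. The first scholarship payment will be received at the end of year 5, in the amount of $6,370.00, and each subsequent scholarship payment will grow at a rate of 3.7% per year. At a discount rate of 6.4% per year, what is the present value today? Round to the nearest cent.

$184081.08

Value at end of year 4: C₁ / (r − g) = $6,370.00 / (0.064 − 0.037) = $235,925.9259
Discount to today: PV = $235,925.9259 / (1 + 0.064)^4 = $235,925.9259 / 1.281641 = $184,081.08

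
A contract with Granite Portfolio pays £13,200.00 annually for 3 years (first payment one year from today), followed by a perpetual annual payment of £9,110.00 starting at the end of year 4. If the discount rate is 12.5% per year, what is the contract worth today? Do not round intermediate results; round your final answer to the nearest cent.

PV of 3-year annuity: £13,200.00 × [1 − (1+0.125)^−3] / 0.125 = 31433.74486
Perpetuity value at year 3: £9,110.00 / 0.125 = 72880.00000
PV of perpetuity: 72880.00000 / (1+0.125)^3 = 51185.95336
Total PV = 31433.74486 + 51185.95336 = 82619.69822

£82619.70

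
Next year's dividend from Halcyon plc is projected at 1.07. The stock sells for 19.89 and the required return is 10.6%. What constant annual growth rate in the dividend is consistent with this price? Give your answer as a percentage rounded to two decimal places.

5.22%

P = D₁/(r−g) ⇒ g = r − D₁/P = 0.106 − 1.07/19.89 = 0.052204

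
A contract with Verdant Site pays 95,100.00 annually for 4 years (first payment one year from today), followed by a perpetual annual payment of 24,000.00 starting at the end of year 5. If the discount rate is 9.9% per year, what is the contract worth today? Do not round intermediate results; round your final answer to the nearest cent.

PV of 4-year annuity: 95,100.00 × [1 − (1+0.099)^−4] / 0.099 = 302107.92052
Perpetuity value at year 4: 24,000.00 / 0.099 = 242424.24242
PV of perpetuity: 242424.24242 / (1+0.099)^4 = 166182.49592
Total PV = 302107.92052 + 166182.49592 = 468290.41644

468290.42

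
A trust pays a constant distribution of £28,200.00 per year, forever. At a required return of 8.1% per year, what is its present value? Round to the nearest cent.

Level perpetuity: PV = C / r = £28,200.00 / 0.081 = £348,148.15

£348148.15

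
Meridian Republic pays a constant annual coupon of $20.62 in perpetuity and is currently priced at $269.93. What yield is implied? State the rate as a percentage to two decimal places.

7.64%

P = C/r ⇒ r = C/P = $20.62/$269.93 = 0.076390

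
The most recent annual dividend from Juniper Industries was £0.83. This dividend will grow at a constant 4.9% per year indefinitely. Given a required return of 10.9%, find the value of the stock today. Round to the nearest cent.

£14.51

D₁ = D₀ × (1 + g) = £0.83 × 1.049 = £0.8707
Growing perpetuity: P = D₁ / (r − g) = £0.8707 / (0.109 − 0.049) = £14.51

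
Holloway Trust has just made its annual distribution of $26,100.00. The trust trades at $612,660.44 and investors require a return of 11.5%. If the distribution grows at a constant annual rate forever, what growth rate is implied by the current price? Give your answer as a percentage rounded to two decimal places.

6.94%

P = D₀(1+g)/(r−g) ⇒ P(r−g) = D₀(1+g) ⇒ g(P+D₀) = P·r − D₀
g = (P·r − D₀)/(P + D₀) = ($612,660.44×0.115 − $26,100.00) / ($612,660.44 + $26,100.00) = 0.069441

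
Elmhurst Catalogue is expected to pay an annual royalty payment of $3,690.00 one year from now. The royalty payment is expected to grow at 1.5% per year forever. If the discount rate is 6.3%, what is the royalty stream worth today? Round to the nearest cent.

$76875.00

Growing perpetuity: P = D₁ / (r − g) = $3,690.0000 / (0.063 − 0.015) = $76,875.00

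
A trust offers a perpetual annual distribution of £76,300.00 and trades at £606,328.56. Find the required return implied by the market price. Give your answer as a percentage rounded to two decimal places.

12.58%

P = C/r ⇒ r = C/P = £76,300.00/£606,328.56 = 0.125839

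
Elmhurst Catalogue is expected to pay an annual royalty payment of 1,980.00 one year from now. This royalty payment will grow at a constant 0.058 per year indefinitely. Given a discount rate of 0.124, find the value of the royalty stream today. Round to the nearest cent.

30000.00

Growing perpetuity: P = D₁ / (r − g) = 1,980.0000 / (0.124 − 0.058) = 30,000.00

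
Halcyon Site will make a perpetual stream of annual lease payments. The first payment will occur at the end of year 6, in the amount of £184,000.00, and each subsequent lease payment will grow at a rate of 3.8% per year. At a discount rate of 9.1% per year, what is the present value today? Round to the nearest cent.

£2246043.69

Value at end of year 5: C₁ / (r − g) = £184,000.00 / (0.091 − 0.038) = £3,471,698.1132
Discount to today: PV = £3,471,698.1132 / (1 + 0.091)^5 = £3,471,698.1132 / 1.545695 = £2,246,043.69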